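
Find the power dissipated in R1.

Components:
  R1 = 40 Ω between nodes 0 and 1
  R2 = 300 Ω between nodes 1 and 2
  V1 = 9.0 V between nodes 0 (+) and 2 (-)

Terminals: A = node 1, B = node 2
Nodal analysis, taking node 2 as the 0 V reference.
Source V1 fixes V_0 = 9 V.
KCL at each unknown node (sum of currents leaving = 0; resistances in Ω):
  Node 1: (V_1 - 9)/40 + (V_1 - 0)/300 = 0
Collecting terms: 0.02833 × V_1 = 0.225  =>  V_1 = 7.941 V
I_R1 = (V_0 - V_1)/R1 = (9 - 7.941)/40 = 0.02647 A
P_R1 = I_R1² × R1 = (0.02647)² × 40 = 0.02803 W

Final answer: 0.02803 W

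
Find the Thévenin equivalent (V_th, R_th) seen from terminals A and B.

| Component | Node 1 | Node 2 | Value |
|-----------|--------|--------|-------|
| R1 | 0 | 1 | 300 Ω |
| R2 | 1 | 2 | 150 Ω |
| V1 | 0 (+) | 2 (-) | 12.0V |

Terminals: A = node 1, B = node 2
Step 1 — V_th is the open-circuit voltage V_A - V_B (nothing connected across the terminals).
Nodal analysis, taking node 2 as the 0 V reference.
Source V1 fixes V_0 = 12 V.
KCL at each unknown node (sum of currents leaving = 0; resistances in Ω):
  Node 1: (V_1 - 12)/300 + (V_1 - 0)/150 = 0
Collecting terms: 0.01 × V_1 = 0.04  =>  V_1 = 4 V
V_th = V_1 - V_2 = 4 - 0 = 4 V
Step 2 — R_th: zero the source — replace V1 by a short circuit (node 2 merges into node 0) — and find the resistance seen between A (node 1) and B (node 0).
Reduce the network between node 1 (A) and node 0 (B) by series/parallel combination:
  Rp1 = R1 ‖ R2 (parallel, both between nodes 0 and 1) = 1/(1/300 + 1/150) = 100 Ω
R_th = 100 Ω

Final answer: V_th = 4 V, R_th = 100 Ω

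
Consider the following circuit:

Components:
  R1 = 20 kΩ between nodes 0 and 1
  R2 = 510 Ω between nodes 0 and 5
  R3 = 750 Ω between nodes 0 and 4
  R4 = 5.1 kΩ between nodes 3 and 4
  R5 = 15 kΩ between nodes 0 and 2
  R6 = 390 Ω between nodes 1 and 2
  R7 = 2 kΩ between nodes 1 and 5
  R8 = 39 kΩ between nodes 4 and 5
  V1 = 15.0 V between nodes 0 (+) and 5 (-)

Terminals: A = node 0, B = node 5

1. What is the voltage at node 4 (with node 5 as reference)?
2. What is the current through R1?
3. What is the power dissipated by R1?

Nodal analysis, taking node 5 as the 0 V reference.
Source V1 fixes V_0 = 15 V.
KCL at each unknown node (sum of currents leaving = 0; resistances in Ω):
  Node 1: (V_1 - 15)/20000 + (V_1 - V_2)/390 + (V_1 - 0)/2000 = 0
  Node 2: (V_2 - 15)/15000 + (V_2 - V_1)/390 = 0
  Node 3: (V_3 - V_4)/5100 = 0
  Node 4: (V_4 - 15)/750 + (V_4 - V_3)/5100 + (V_4 - 0)/39000 = 0
Collecting terms (coefficients in siemens):
  0.003114·V_1 - 0.002564·V_2 = 0.00075
  0.002631·V_2 - 0.002564·V_1 = 0.001
  0.0001961·V_3 - 0.0001961·V_4 = 0
  0.001555·V_4 - 0.0001961·V_3 = 0.02
Solving these 4 simultaneous equations (Gaussian elimination) gives:
  V_1 = 2.804 V, V_2 = 3.113 V, V_3 = 14.72 V, V_4 = 14.72 V
Part 1:
  Read off the nodal solution: V_4 = 14.72 V
Part 2:
  I_R1 = (V_0 - V_1)/R1 = (15 - 2.804)/20000 = 0.0006098 A
  Magnitude: I_R1 = 0.0006098 A
Part 3:
  I_R1 = (V_0 - V_1)/R1 = (15 - 2.804)/20000 = 0.0006098 A
  P_R1 = I_R1² × R1 = (0.0006098)² × 20000 = 0.007437 W

Final answers:
1. V_4 = 14.72 V
2. I_R1 = 0.0006098 A
3. P_R1 = 0.007437 W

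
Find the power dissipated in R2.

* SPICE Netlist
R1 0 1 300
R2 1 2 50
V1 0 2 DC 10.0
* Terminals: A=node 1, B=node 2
Nodal analysis, taking node 2 as the 0 V reference.
Source V1 fixes V_0 = 10 V.
KCL at each unknown node (sum of currents leaving = 0; resistances in Ω):
  Node 1: (V_1 - 10)/300 + (V_1 - 0)/50 = 0
Collecting terms: 0.02333 × V_1 = 0.03333  =>  V_1 = 1.429 V
I_R2 = (V_1 - V_2)/R2 = (1.429 - 0)/50 = 0.02857 A
P_R2 = I_R2² × R2 = (0.02857)² × 50 = 0.04082 W

Final answer: 0.04082 W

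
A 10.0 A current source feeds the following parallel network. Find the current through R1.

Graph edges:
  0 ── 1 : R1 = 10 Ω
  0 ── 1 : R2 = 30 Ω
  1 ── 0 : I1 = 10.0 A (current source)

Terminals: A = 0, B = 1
All resistors sit directly between nodes 0 and 1, so they are in parallel and share one voltage V; the full source current 10 A splits among them.
1/R_par = 1/10 + 1/30 = 0.1333 S  =>  R_par = 7.5 Ω
V = I × R_par = 10 × 7.5 = 75 V
I_R1 = V/R1 = 75/10 = 7.5 A

Final answer: 7.5 A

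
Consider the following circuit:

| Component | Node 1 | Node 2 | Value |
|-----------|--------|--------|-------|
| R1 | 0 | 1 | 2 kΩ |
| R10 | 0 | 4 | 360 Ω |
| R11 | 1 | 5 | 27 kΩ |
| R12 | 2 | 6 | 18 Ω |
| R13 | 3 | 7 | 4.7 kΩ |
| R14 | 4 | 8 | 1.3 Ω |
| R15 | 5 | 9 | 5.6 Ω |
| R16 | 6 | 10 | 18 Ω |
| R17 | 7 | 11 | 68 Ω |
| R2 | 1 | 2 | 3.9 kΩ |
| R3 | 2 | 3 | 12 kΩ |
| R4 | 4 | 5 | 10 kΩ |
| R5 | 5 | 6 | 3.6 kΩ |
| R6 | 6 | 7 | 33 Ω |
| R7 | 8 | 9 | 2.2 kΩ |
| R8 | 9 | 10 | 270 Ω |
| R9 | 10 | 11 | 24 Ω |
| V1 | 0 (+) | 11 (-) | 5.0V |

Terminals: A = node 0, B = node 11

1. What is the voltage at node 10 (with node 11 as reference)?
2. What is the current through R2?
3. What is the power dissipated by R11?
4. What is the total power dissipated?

Nodal analysis, taking node 11 as the 0 V reference.
Source V1 fixes V_0 = 5 V.
KCL at each unknown node (sum of currents leaving = 0; resistances in Ω):
  Node 1: (V_1 - 5)/2000 + (V_1 - V_2)/3900 + (V_1 - V_5)/27000 = 0
  Node 2: (V_2 - V_1)/3900 + (V_2 - V_3)/12000 + (V_2 - V_6)/18 = 0
  Node 3: (V_3 - V_2)/12000 + (V_3 - V_7)/4700 = 0
  Node 4: (V_4 - V_5)/10000 + (V_4 - 5)/360 + (V_4 - V_8)/1.3 = 0
  Node 5: (V_5 - V_4)/10000 + (V_5 - V_6)/3600 + (V_5 - V_1)/27000 + (V_5 - V_9)/5.6 = 0
  Node 6: (V_6 - V_5)/3600 + (V_6 - V_7)/33 + (V_6 - V_2)/18 + (V_6 - V_10)/18 = 0
  Node 7: (V_7 - V_6)/33 + (V_7 - V_3)/4700 + (V_7 - 0)/68 = 0
  Node 8: (V_8 - V_9)/2200 + (V_8 - V_4)/1.3 = 0
  Node 9: (V_9 - V_8)/2200 + (V_9 - V_10)/270 + (V_9 - V_5)/5.6 = 0
  Node 10: (V_10 - V_9)/270 + (V_10 - 0)/24 + (V_10 - V_6)/18 = 0
Collecting terms (coefficients in siemens):
  0.0007934·V_1 - 0.0002564·V_2 - 0.00003704·V_5 = 0.0025
  0.0559·V_2 - 0.0002564·V_1 - 0.00008333·V_3 - 0.05556·V_6 = 0
  0.0002961·V_3 - 0.00008333·V_2 - 0.0002128·V_7 = 0
  0.7721·V_4 - 0.0001·V_5 - 0.7692·V_8 = 0.01389
  0.179·V_5 - 0.00003704·V_1 - 0.0001·V_4 - 0.0002778·V_6 - 0.1786·V_9 = 0
  0.1417·V_6 - 0.05556·V_2 - 0.0002778·V_5 - 0.0303·V_7 - 0.05556·V_10 = 0
  0.04522·V_7 - 0.0002128·V_3 - 0.0303·V_6 = 0
  0.7697·V_8 - 0.7692·V_4 - 0.0004545·V_9 = 0
  0.1827·V_9 - 0.1786·V_5 - 0.0004545·V_8 - 0.003704·V_10 = 0
  0.1009·V_10 - 0.05556·V_6 - 0.003704·V_9 = 0
Solving these 10 simultaneous equations (Gaussian elimination) gives:
  V_1 = 3.203 V, V_2 = 0.0762 V, V_3 = 0.05138 V, V_4 = 4.267 V
  V_5 = 0.5936 V, V_6 = 0.06181 V, V_7 = 0.04166 V, V_8 = 4.265 V
  V_9 = 0.5919 V, V_10 = 0.05574 V
Part 1:
  Read off the nodal solution: V_10 = 0.05574 V
Part 2:
  I_R2 = (V_1 - V_2)/R2 = (3.203 - 0.0762)/3900 = 0.0008018 A
  Magnitude: I_R2 = 0.0008018 A
Part 3:
  I_R11 = (V_1 - V_5)/R11 = (3.203 - 0.5936)/27000 = 0.00009665 A
  P_R11 = I_R11² × R11 = (0.00009665)² × 27000 = 0.0002522 W
Part 4:
  Power in each resistor, P = (ΔV)²/R:
    P_R1 = (5 - 3.203)²/2000 = 0.001614 W
    P_R2 = (3.203 - 0.0762)²/3900 = 0.002507 W
    P_R3 = (0.0762 - 0.05138)²/12000 = 0.00000005134 W
    P_R4 = (4.267 - 0.5936)²/10000 = 0.001349 W
    P_R5 = (0.5936 - 0.06181)²/3600 = 0.00007857 W
    P_R6 = (0.06181 - 0.04166)²/33 = 0.0000123 W
    P_R7 = (4.265 - 0.5919)²/2200 = 0.006131 W
    P_R8 = (0.5919 - 0.05574)²/270 = 0.001065 W
    P_R9 = (0.05574 - 0)²/24 = 0.0001295 W
    P_R10 = (5 - 4.267)²/360 = 0.001493 W
    P_R11 = (3.203 - 0.5936)²/27000 = 0.0002522 W
    P_R12 = (0.0762 - 0.06181)²/18 = 0.00001151 W
    P_R13 = (0.05138 - 0.04166)²/4700 = 0.00000002011 W
    P_R14 = (4.267 - 4.265)²/1.3 = 0.000003623 W
    P_R15 = (0.5936 - 0.5919)²/5.6 = 0.00000056 W
    P_R16 = (0.06181 - 0.05574)²/18 = 0.000002043 W
    P_R17 = (0.04166 - 0)²/68 = 0.00002552 W
  P_total = P_R1 + P_R2 + P_R3 + P_R4 + P_R5 + P_R6 + P_R7 + P_R8 + P_R9 + P_R10 + P_R11 + P_R12 + P_R13 + P_R14 + P_R15 + P_R16 + P_R17 = 0.01468 W

Final answers:
1. V_10 = 0.05574 V
2. I_R2 = 0.0008018 A
3. P_R11 = 0.0002522 W
4. P_total = 0.01468 W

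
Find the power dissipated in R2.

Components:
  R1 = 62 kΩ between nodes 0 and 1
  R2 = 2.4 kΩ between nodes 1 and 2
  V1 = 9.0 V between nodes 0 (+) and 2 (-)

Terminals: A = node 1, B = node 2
Nodal analysis, taking node 2 as the 0 V reference.
Source V1 fixes V_0 = 9 V.
KCL at each unknown node (sum of currents leaving = 0; resistances in Ω):
  Node 1: (V_1 - 9)/62000 + (V_1 - 0)/2400 = 0
Collecting terms: 0.0004328 × V_1 = 0.0001452  =>  V_1 = 0.3354 V
I_R2 = (V_1 - V_2)/R2 = (0.3354 - 0)/2400 = 0.0001398 A
P_R2 = I_R2² × R2 = (0.0001398)² × 2400 = 0.00004687 W

Final answer: 4.687e-05 W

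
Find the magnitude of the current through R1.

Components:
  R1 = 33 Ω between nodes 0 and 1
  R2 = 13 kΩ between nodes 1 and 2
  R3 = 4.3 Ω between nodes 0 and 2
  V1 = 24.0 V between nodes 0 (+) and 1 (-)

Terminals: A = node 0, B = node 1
Nodal analysis, taking node 1 as the 0 V reference.
Source V1 fixes V_0 = 24 V.
KCL at each unknown node (sum of currents leaving = 0; resistances in Ω):
  Node 2: (V_2 - 0)/13000 + (V_2 - 24)/4.3 = 0
Collecting terms: 0.2326 × V_2 = 5.581  =>  V_2 = 23.99 V
I_R1 = (V_0 - V_1)/R1 = (24 - 0)/33 = 0.7273 A
|I_R1| = 0.7273 A

Final answer: |I_R1| = 0.7273 A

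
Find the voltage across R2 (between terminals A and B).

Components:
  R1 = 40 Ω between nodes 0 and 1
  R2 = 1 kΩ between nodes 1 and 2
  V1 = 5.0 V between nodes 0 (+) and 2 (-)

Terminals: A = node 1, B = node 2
R1 and R2 are in series across V1 (node 0 → node 1 → node 2), and the output A–B is taken across R2, so this is a voltage divider.
Series current: I = V1/(R1 + R2) = 5/(40 + 1000) = 5/1040 = 0.004808 A
V_R2 = I × R2 = V1 × R2/(R1 + R2) = 5 × 1000/1040 = 4.808 V

Final answer: 4.808 V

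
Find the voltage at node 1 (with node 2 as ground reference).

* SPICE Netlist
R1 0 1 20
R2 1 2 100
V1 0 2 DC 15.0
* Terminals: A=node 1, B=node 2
Nodal analysis, taking node 2 as the 0 V reference.
Source V1 fixes V_0 = 15 V.
KCL at each unknown node (sum of currents leaving = 0; resistances in Ω):
  Node 1: (V_1 - 15)/20 + (V_1 - 0)/100 = 0
Collecting terms: 0.06 × V_1 = 0.75  =>  V_1 = 12.5 V
The requested potential is V_1 = 12.5 V.

Final answer: V_1 = 12.5 V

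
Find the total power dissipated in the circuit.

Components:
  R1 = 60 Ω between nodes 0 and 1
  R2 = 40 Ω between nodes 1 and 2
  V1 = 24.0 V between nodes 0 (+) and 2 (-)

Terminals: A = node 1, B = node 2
Nodal analysis, taking node 2 as the 0 V reference.
Source V1 fixes V_0 = 24 V.
KCL at each unknown node (sum of currents leaving = 0; resistances in Ω):
  Node 1: (V_1 - 24)/60 + (V_1 - 0)/40 = 0
Collecting terms: 0.04167 × V_1 = 0.4  =>  V_1 = 9.6 V
Power in each resistor, P = (ΔV)²/R:
  P_R1 = (24 - 9.6)²/60 = 3.456 W
  P_R2 = (9.6 - 0)²/40 = 2.304 W
P_total = P_R1 + P_R2 = 5.76 W

Final answer: 5.76 W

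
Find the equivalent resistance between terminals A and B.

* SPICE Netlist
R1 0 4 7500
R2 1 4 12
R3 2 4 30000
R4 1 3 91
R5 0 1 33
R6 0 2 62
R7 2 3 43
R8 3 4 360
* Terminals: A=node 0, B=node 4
The network is not a plain series/parallel combination. Inject a 1 A test current into terminal A (node 0) and return it from terminal B (node 4); then R_eq = V_A / (1 A).
Nodal analysis, taking node 4 as the 0 V reference.
Current source I_test pushes 1 A into node 0 and draws it out of node 4.
KCL at each unknown node (sum of currents leaving = 0; resistances in Ω):
  Node 0: (V_0 - 0)/7500 + (V_0 - V_1)/33 + (V_0 - V_2)/62 - 1 = 0
  Node 1: (V_1 - V_0)/33 + (V_1 - 0)/12 + (V_1 - V_3)/91 = 0
  Node 2: (V_2 - V_0)/62 + (V_2 - 0)/30000 + (V_2 - V_3)/43 = 0
  Node 3: (V_3 - V_1)/91 + (V_3 - V_2)/43 + (V_3 - 0)/360 = 0
Collecting terms (coefficients in siemens):
  0.04657·V_0 - 0.0303·V_1 - 0.01613·V_2 = 1
  0.1246·V_1 - 0.0303·V_0 - 0.01099·V_3 = 0
  0.03942·V_2 - 0.01613·V_0 - 0.02326·V_3 = 0
  0.03702·V_3 - 0.01099·V_1 - 0.02326·V_2 = 0
Solving these 4 simultaneous equations (Gaussian elimination) gives:
  V_0 = 38.54 V, V_1 = 11.23 V, V_2 = 28.18 V, V_3 = 21.03 V
R_eq = V_0 / 1 A = 38.54 Ω

Final answer: 38.54 Ω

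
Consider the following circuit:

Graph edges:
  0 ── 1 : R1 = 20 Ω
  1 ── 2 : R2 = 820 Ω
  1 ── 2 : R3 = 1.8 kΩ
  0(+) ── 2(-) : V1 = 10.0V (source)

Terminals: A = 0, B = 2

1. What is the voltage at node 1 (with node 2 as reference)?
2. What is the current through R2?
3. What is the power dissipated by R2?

Nodal analysis, taking node 2 as the 0 V reference.
Source V1 fixes V_0 = 10 V.
KCL at each unknown node (sum of currents leaving = 0; resistances in Ω):
  Node 1: (V_1 - 10)/20 + (V_1 - 0)/820 + (V_1 - 0)/1800 = 0
Collecting terms: 0.05178 × V_1 = 0.5  =>  V_1 = 9.657 V
Part 1:
  Read off the nodal solution: V_1 = 9.657 V
Part 2:
  I_R2 = (V_1 - V_2)/R2 = (9.657 - 0)/820 = 0.01178 A
  Magnitude: I_R2 = 0.01178 A
Part 3:
  I_R2 = (V_1 - V_2)/R2 = (9.657 - 0)/820 = 0.01178 A
  P_R2 = I_R2² × R2 = (0.01178)² × 820 = 0.1137 W

Final answers:
1. V_1 = 9.657 V
2. I_R2 = 0.01178 A
3. P_R2 = 0.1137 W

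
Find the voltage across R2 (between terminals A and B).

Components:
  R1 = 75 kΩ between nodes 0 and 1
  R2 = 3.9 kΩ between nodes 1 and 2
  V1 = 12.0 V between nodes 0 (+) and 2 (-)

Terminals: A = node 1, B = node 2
R1 and R2 are in series across V1 (node 0 → node 1 → node 2), and the output A–B is taken across R2, so this is a voltage divider.
Series current: I = V1/(R1 + R2) = 12/(75000 + 3900) = 12/78900 = 0.0001521 A
V_R2 = I × R2 = V1 × R2/(R1 + R2) = 12 × 3900/78900 = 0.5932 V

Final answer: 0.5932 V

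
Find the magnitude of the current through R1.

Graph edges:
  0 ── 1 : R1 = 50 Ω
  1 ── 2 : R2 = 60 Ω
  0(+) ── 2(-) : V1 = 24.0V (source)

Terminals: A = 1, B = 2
Nodal analysis, taking node 2 as the 0 V reference.
Source V1 fixes V_0 = 24 V.
KCL at each unknown node (sum of currents leaving = 0; resistances in Ω):
  Node 1: (V_1 - 24)/50 + (V_1 - 0)/60 = 0
Collecting terms: 0.03667 × V_1 = 0.48  =>  V_1 = 13.09 V
I_R1 = (V_0 - V_1)/R1 = (24 - 13.09)/50 = 0.2182 A
|I_R1| = 0.2182 A

Final answer: |I_R1| = 0.2182 A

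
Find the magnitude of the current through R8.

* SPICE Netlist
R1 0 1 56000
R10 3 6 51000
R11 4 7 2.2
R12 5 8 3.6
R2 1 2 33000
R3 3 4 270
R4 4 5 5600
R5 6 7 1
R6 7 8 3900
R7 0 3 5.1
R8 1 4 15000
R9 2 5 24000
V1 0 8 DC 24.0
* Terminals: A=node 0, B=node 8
Nodal analysis, taking node 8 as the 0 V reference.
Source V1 fixes V_0 = 24 V.
KCL at each unknown node (sum of currents leaving = 0; resistances in Ω):
  Node 1: (V_1 - 24)/56000 + (V_1 - V_2)/33000 + (V_1 - V_4)/15000 = 0
  Node 2: (V_2 - V_1)/33000 + (V_2 - V_5)/24000 = 0
  Node 3: (V_3 - V_4)/270 + (V_3 - 24)/5.1 + (V_3 - V_6)/51000 = 0
  Node 4: (V_4 - V_3)/270 + (V_4 - V_5)/5600 + (V_4 - V_1)/15000 + (V_4 - V_7)/2.2 = 0
  Node 5: (V_5 - V_4)/5600 + (V_5 - V_2)/24000 + (V_5 - 0)/3.6 = 0
  Node 6: (V_6 - V_7)/1 + (V_6 - V_3)/51000 = 0
  Node 7: (V_7 - V_6)/1 + (V_7 - 0)/3900 + (V_7 - V_4)/2.2 = 0
Collecting terms (coefficients in siemens):
  0.0001148·V_1 - 0.0000303·V_2 - 0.00006667·V_4 = 0.0004286
  0.00007197·V_2 - 0.0000303·V_1 - 0.00004167·V_5 = 0
  0.1998·V_3 - 0.003704·V_4 - 0.00001961·V_6 = 4.706
  0.4585·V_4 - 0.00006667·V_1 - 0.003704·V_3 - 0.0001786·V_5 - 0.4545·V_7 = 0
  0.278·V_5 - 0.00004167·V_2 - 0.0001786·V_4 = 0
  1·V_6 - 0.00001961·V_3 - 1·V_7 = 0
  1.455·V_7 - 0.4545·V_4 - 1·V_6 = 0
Solving these 7 simultaneous equations (Gaussian elimination) gives:
  V_1 = 18.18 V, V_2 = 7.662 V, V_3 = 23.95 V, V_4 = 21.4 V
  V_5 = 0.01489 V, V_6 = 21.38 V, V_7 = 21.38 V
I_R8 = (V_1 - V_4)/R8 = (18.18 - 21.4)/15000 = -0.0002146 A
|I_R8| = 0.0002146 A

Final answer: |I_R8| = 0.0002146 A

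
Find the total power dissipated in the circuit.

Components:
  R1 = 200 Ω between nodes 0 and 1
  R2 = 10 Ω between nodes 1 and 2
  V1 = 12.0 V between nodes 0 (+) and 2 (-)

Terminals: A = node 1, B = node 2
Nodal analysis, taking node 2 as the 0 V reference.
Source V1 fixes V_0 = 12 V.
KCL at each unknown node (sum of currents leaving = 0; resistances in Ω):
  Node 1: (V_1 - 12)/200 + (V_1 - 0)/10 = 0
Collecting terms: 0.105 × V_1 = 0.06  =>  V_1 = 0.5714 V
Power in each resistor, P = (ΔV)²/R:
  P_R1 = (12 - 0.5714)²/200 = 0.6531 W
  P_R2 = (0.5714 - 0)²/10 = 0.03265 W
P_total = P_R1 + P_R2 = 0.6857 W

Final answer: 0.6857 W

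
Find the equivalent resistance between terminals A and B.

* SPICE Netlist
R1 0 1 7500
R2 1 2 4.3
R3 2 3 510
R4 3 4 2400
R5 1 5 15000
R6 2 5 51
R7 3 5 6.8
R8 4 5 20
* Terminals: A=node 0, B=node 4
The network is not a plain series/parallel combination. Inject a 1 A test current into terminal A (node 0) and return it from terminal B (node 4); then R_eq = V_A / (1 A).
Nodal analysis, taking node 4 as the 0 V reference.
Current source I_test pushes 1 A into node 0 and draws it out of node 4.
KCL at each unknown node (sum of currents leaving = 0; resistances in Ω):
  Node 0: (V_0 - V_1)/7500 - 1 = 0
  Node 1: (V_1 - V_0)/7500 + (V_1 - V_2)/4.3 + (V_1 - V_5)/15000 = 0
  Node 2: (V_2 - V_1)/4.3 + (V_2 - V_3)/510 + (V_2 - V_5)/51 = 0
  Node 3: (V_3 - V_2)/510 + (V_3 - 0)/2400 + (V_3 - V_5)/6.8 = 0
  Node 5: (V_5 - V_1)/15000 + (V_5 - V_2)/51 + (V_5 - V_3)/6.8 + (V_5 - 0)/20 = 0
Collecting terms (coefficients in siemens):
  0.0001333·V_0 - 0.0001333·V_1 = 1
  0.2328·V_1 - 0.0001333·V_0 - 0.2326·V_2 - 0.00006667·V_5 = 0
  0.2541·V_2 - 0.2326·V_1 - 0.001961·V_3 - 0.01961·V_5 = 0
  0.1494·V_3 - 0.001961·V_2 - 0.1471·V_5 = 0
  0.2167·V_5 - 0.00006667·V_1 - 0.01961·V_2 - 0.1471·V_3 = 0
Solving these 5 simultaneous equations (Gaussian elimination) gives:
  V_0 = 7570 V, V_1 = 70.37 V, V_2 = 66.09 V, V_3 = 20.38 V
  V_5 = 19.83 V
R_eq = V_0 / 1 A = 7570 Ω = 7.57 kΩ

Final answer: 7.57 kΩ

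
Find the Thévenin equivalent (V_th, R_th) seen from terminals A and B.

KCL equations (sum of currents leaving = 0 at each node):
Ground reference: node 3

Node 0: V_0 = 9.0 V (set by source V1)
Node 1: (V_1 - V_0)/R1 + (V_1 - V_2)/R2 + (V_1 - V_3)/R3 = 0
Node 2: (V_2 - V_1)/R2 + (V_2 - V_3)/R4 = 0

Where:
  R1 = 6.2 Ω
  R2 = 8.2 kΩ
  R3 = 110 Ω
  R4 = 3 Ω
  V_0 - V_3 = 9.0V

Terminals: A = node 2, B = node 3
Step 1 — V_th is the open-circuit voltage V_A - V_B (nothing connected across the terminals).
Nodal analysis, taking node 3 as the 0 V reference.
Source V1 fixes V_0 = 9 V.
KCL at each unknown node (sum of currents leaving = 0; resistances in Ω):
  Node 1: (V_1 - 9)/6.2 + (V_1 - V_2)/8200 + (V_1 - 0)/110 = 0
  Node 2: (V_2 - V_1)/8200 + (V_2 - 0)/3 = 0
Collecting terms (coefficients in siemens):
  0.1705·V_1 - 0.000122·V_2 = 1.452
  0.3335·V_2 - 0.000122·V_1 = 0
Determinant D = (0.1705)(0.3335) - (-0.000122)(-0.000122) = 0.05686
V_1 = [(1.452)(0.3335) - (-0.000122)(0)]/D = 8.514 V
V_2 = [(0.1705)(0) - (1.452)(-0.000122)]/D = 0.003114 V
V_th = V_2 - V_3 = 0.003114 - 0 = 0.003114 V
Step 2 — R_th: zero the source — replace V1 by a short circuit (node 3 merges into node 0) — and find the resistance seen between A (node 2) and B (node 0).
Reduce the network between node 2 (A) and node 0 (B) by series/parallel combination:
  Rp1 = R1 ‖ R3 (parallel, both between nodes 0 and 1) = 1/(1/6.2 + 1/110) = 5.869 Ω
  Rs1 = R2 + Rp1 (series, joined only at node 1) = 8200 + 5.869 = 8206 Ω
  Rp2 = R4 ‖ Rs1 (parallel, both between nodes 0 and 2) = 1/(1/3 + 1/8206) = 2.999 Ω
R_th = 2.999 Ω

Final answer: V_th = 0.003114 V, R_th = 2.999 Ω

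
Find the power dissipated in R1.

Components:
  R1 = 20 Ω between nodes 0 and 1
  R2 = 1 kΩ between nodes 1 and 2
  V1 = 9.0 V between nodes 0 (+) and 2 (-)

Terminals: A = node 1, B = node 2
Nodal analysis, taking node 2 as the 0 V reference.
Source V1 fixes V_0 = 9 V.
KCL at each unknown node (sum of currents leaving = 0; resistances in Ω):
  Node 1: (V_1 - 9)/20 + (V_1 - 0)/1000 = 0
Collecting terms: 0.051 × V_1 = 0.45  =>  V_1 = 8.824 V
I_R1 = (V_0 - V_1)/R1 = (9 - 8.824)/20 = 0.008824 A
P_R1 = I_R1² × R1 = (0.008824)² × 20 = 0.001557 W

Final answer: 0.001557 W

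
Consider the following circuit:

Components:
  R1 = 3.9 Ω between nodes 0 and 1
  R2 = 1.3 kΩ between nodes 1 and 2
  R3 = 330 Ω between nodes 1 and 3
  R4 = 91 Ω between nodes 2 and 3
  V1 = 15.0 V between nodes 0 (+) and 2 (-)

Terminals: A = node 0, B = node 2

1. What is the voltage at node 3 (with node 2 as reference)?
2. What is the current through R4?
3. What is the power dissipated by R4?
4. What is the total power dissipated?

Nodal analysis, taking node 2 as the 0 V reference.
Source V1 fixes V_0 = 15 V.
KCL at each unknown node (sum of currents leaving = 0; resistances in Ω):
  Node 1: (V_1 - 15)/3.9 + (V_1 - 0)/1300 + (V_1 - V_3)/330 = 0
  Node 3: (V_3 - V_1)/330 + (V_3 - 0)/91 = 0
Collecting terms (coefficients in siemens):
  0.2602·V_1 - 0.00303·V_3 = 3.846
  0.01402·V_3 - 0.00303·V_1 = 0
Determinant D = (0.2602)(0.01402) - (-0.00303)(-0.00303) = 0.003639
V_1 = [(3.846)(0.01402) - (-0.00303)(0)]/D = 14.82 V
V_3 = [(0.2602)(0) - (3.846)(-0.00303)]/D = 3.203 V
Part 1:
  Read off the nodal solution: V_3 = 3.203 V
Part 2:
  I_R4 = (V_2 - V_3)/R4 = (0 - 3.203)/91 = -0.0352 A
  Magnitude: I_R4 = 0.0352 A
Part 3:
  I_R4 = (V_2 - V_3)/R4 = (0 - 3.203)/91 = -0.0352 A
  P_R4 = I_R4² × R4 = (-0.0352)² × 91 = 0.1127 W
Part 4:
  Power in each resistor, P = (ΔV)²/R:
    P_R1 = (15 - 14.82)²/3.9 = 0.008468 W
    P_R2 = (14.82 - 0)²/1300 = 0.1689 W
    P_R3 = (14.82 - 3.203)²/330 = 0.4088 W
    P_R4 = (0 - 3.203)²/91 = 0.1127 W
  P_total = P_R1 + P_R2 + P_R3 + P_R4 = 0.6989 W

Final answers:
1. V_3 = 3.203 V
2. I_R4 = 0.0352 A
3. P_R4 = 0.1127 W
4. P_total = 0.6989 W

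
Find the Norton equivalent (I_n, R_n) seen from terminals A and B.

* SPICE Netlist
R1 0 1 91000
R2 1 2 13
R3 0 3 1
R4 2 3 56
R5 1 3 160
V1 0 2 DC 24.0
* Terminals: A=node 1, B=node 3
Find the Thévenin equivalent first; then I_n = V_th/R_th and R_n = R_th.
Step 1 — V_th is the open-circuit voltage V_A - V_B (nothing connected across the terminals).
Nodal analysis, taking node 2 as the 0 V reference.
Source V1 fixes V_0 = 24 V.
KCL at each unknown node (sum of currents leaving = 0; resistances in Ω):
  Node 1: (V_1 - 24)/91000 + (V_1 - 0)/13 + (V_1 - V_3)/160 = 0
  Node 3: (V_3 - 24)/1 + (V_3 - 0)/56 + (V_3 - V_1)/160 = 0
Collecting terms (coefficients in siemens):
  0.08318·V_1 - 0.00625·V_3 = 0.0002637
  1.024·V_3 - 0.00625·V_1 = 24
Determinant D = (0.08318)(1.024) - (-0.00625)(-0.00625) = 0.08515
V_1 = [(0.0002637)(1.024) - (-0.00625)(24)]/D = 1.765 V
V_3 = [(0.08318)(24) - (0.0002637)(-0.00625)]/D = 23.45 V
V_th = V_1 - V_3 = 1.765 - 23.45 = -21.68 V
Step 2 — R_th: zero the source — replace V1 by a short circuit (node 2 merges into node 0) — and find the resistance seen between A (node 1) and B (node 3).
Reduce the network between node 1 (A) and node 3 (B) by series/parallel combination:
  Rp1 = R1 ‖ R2 (parallel, both between nodes 0 and 1) = 1/(1/91000 + 1/13) = 13 Ω
  Rp2 = R3 ‖ R4 (parallel, both between nodes 0 and 3) = 1/(1/1 + 1/56) = 0.9825 Ω
  Rs1 = Rp1 + Rp2 (series, joined only at node 0) = 13 + 0.9825 = 13.98 Ω
  Rp3 = R5 ‖ Rs1 (parallel, both between nodes 1 and 3) = 1/(1/160 + 1/13.98) = 12.86 Ω
R_th = 12.86 Ω
I_n = V_th/R_th = -21.68/12.86 = -1.686 A, and R_n = R_th = 12.86 Ω

Final answer: I_n = -1.686 A, R_n = 12.86 Ω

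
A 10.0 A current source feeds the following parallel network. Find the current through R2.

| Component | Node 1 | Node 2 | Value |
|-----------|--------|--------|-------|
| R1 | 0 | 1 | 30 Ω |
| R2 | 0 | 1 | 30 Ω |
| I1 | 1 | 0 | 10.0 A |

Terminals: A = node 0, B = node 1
All resistors sit directly between nodes 0 and 1, so they are in parallel and share one voltage V; the full source current 10 A splits among them.
1/R_par = 1/30 + 1/30 = 0.06667 S  =>  R_par = 15 Ω
V = I × R_par = 10 × 15 = 150 V
I_R2 = V/R2 = 150/30 = 5 A

Final answer: 5 A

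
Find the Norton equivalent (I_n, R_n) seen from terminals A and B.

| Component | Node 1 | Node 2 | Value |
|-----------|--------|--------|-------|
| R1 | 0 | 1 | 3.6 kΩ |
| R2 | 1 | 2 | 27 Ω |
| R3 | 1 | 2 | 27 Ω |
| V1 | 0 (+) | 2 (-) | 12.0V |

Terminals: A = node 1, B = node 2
Find the Thévenin equivalent first; then I_n = V_th/R_th and R_n = R_th.
Step 1 — V_th is the open-circuit voltage V_A - V_B (nothing connected across the terminals).
Nodal analysis, taking node 2 as the 0 V reference.
Source V1 fixes V_0 = 12 V.
KCL at each unknown node (sum of currents leaving = 0; resistances in Ω):
  Node 1: (V_1 - 12)/3600 + (V_1 - 0)/27 + (V_1 - 0)/27 = 0
Collecting terms: 0.07435 × V_1 = 0.003333  =>  V_1 = 0.04483 V
V_th = V_1 - V_2 = 0.04483 - 0 = 0.04483 V
Step 2 — R_th: zero the source — replace V1 by a short circuit (node 2 merges into node 0) — and find the resistance seen between A (node 1) and B (node 0).
Reduce the network between node 1 (A) and node 0 (B) by series/parallel combination:
  Rp1 = R1 ‖ R2 ‖ R3 (parallel, all between nodes 0 and 1) = 1/(1/3600 + 1/27 + 1/27) = 13.45 Ω
R_th = 13.45 Ω
I_n = V_th/R_th = 0.04483/13.45 = 0.003333 A, and R_n = R_th = 13.45 Ω

Final answer: I_n = 0.003333 A, R_n = 13.45 Ω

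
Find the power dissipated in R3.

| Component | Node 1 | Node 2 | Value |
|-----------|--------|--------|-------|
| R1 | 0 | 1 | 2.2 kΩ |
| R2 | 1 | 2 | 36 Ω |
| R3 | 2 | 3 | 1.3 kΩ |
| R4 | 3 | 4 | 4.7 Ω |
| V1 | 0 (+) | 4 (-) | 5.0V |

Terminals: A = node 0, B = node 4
Nodal analysis, taking node 4 as the 0 V reference.
Source V1 fixes V_0 = 5 V.
KCL at each unknown node (sum of currents leaving = 0; resistances in Ω):
  Node 1: (V_1 - 5)/2200 + (V_1 - V_2)/36 = 0
  Node 2: (V_2 - V_1)/36 + (V_2 - V_3)/1300 = 0
  Node 3: (V_3 - V_2)/1300 + (V_3 - 0)/4.7 = 0
Collecting terms (coefficients in siemens):
  0.02823·V_1 - 0.02778·V_2 = 0.002273
  0.02855·V_2 - 0.02778·V_1 - 0.0007692·V_3 = 0
  0.2135·V_3 - 0.0007692·V_2 = 0
Solving these 3 simultaneous equations (Gaussian elimination) gives:
  V_1 = 1.893 V, V_2 = 1.842 V, V_3 = 0.006637 V
I_R3 = (V_2 - V_3)/R3 = (1.842 - 0.006637)/1300 = 0.001412 A
P_R3 = I_R3² × R3 = (0.001412)² × 1300 = 0.002592 W

Final answer: 0.002592 W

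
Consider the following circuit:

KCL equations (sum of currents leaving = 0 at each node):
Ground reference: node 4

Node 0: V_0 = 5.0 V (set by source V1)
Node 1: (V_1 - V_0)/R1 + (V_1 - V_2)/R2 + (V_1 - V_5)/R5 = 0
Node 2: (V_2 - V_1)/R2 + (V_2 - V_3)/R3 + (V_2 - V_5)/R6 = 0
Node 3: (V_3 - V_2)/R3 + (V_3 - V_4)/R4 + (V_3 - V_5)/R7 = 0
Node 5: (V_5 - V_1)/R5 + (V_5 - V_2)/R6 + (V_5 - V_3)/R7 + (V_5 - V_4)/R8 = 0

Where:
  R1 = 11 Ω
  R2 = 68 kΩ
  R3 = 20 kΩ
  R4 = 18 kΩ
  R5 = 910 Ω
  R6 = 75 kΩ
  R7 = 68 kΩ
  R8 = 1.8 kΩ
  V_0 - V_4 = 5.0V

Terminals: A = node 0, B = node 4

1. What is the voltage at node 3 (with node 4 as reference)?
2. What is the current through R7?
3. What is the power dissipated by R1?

Nodal analysis, taking node 4 as the 0 V reference.
Source V1 fixes V_0 = 5 V.
KCL at each unknown node (sum of currents leaving = 0; resistances in Ω):
  Node 1: (V_1 - 5)/11 + (V_1 - V_2)/68000 + (V_1 - V_5)/910 = 0
  Node 2: (V_2 - V_1)/68000 + (V_2 - V_3)/20000 + (V_2 - V_5)/75000 = 0
  Node 3: (V_3 - V_2)/20000 + (V_3 - 0)/18000 + (V_3 - V_5)/68000 = 0
  Node 5: (V_5 - V_1)/910 + (V_5 - V_2)/75000 + (V_5 - V_3)/68000 + (V_5 - 0)/1800 = 0
Collecting terms (coefficients in siemens):
  0.09202·V_1 - 0.00001471·V_2 - 0.001099·V_5 = 0.4545
  0.00007804·V_2 - 0.00001471·V_1 - 0.00005·V_3 - 0.00001333·V_5 = 0
  0.0001203·V_3 - 0.00005·V_2 - 0.00001471·V_5 = 0
  0.001682·V_5 - 0.001099·V_1 - 0.00001333·V_2 - 0.00001471·V_3 = 0
Solving these 4 simultaneous equations (Gaussian elimination) gives:
  V_1 = 4.979 V, V_2 = 2.394 V, V_3 = 1.397 V, V_5 = 3.283 V
Part 1:
  Read off the nodal solution: V_3 = 1.397 V
Part 2:
  I_R7 = (V_3 - V_5)/R7 = (1.397 - 3.283)/68000 = -0.00002774 A
  Magnitude: I_R7 = 0.00002774 A
Part 3:
  I_R1 = (V_0 - V_1)/R1 = (5 - 4.979)/11 = 0.001902 A
  P_R1 = I_R1² × R1 = (0.001902)² × 11 = 0.00003978 W

Final answers:
1. V_3 = 1.397 V
2. I_R7 = 2.774e-05 A
3. P_R1 = 3.978e-05 W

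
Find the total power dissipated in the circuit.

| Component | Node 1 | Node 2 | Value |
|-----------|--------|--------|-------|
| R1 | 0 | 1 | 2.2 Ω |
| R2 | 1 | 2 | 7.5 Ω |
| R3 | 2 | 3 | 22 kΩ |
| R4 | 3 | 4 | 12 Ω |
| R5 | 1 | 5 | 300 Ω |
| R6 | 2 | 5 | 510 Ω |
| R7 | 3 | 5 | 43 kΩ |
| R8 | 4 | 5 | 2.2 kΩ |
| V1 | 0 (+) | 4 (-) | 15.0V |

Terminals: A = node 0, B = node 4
Nodal analysis, taking node 4 as the 0 V reference.
Source V1 fixes V_0 = 15 V.
KCL at each unknown node (sum of currents leaving = 0; resistances in Ω):
  Node 1: (V_1 - 15)/2.2 + (V_1 - V_2)/7.5 + (V_1 - V_5)/300 = 0
  Node 2: (V_2 - V_1)/7.5 + (V_2 - V_3)/22000 + (V_2 - V_5)/510 = 0
  Node 3: (V_3 - V_2)/22000 + (V_3 - 0)/12 + (V_3 - V_5)/43000 = 0
  Node 5: (V_5 - V_1)/300 + (V_5 - V_2)/510 + (V_5 - V_3)/43000 + (V_5 - 0)/2200 = 0
Collecting terms (coefficients in siemens):
  0.5912·V_1 - 0.1333·V_2 - 0.003333·V_5 = 6.818
  0.1353·V_2 - 0.1333·V_1 - 0.00004545·V_3 - 0.001961·V_5 = 0
  0.0834·V_3 - 0.00004545·V_2 - 0.00002326·V_5 = 0
  0.005772·V_5 - 0.003333·V_1 - 0.001961·V_2 - 0.00002326·V_3 = 0
Solving these 4 simultaneous equations (Gaussian elimination) gives:
  V_1 = 14.98 V, V_2 = 14.96 V, V_3 = 0.01198 V, V_5 = 13.74 V
Power in each resistor, P = (ΔV)²/R:
  P_R1 = (15 - 14.98)²/2.2 = 0.0001154 W
  P_R2 = (14.98 - 14.96)²/7.5 = 0.00007122 W
  P_R3 = (14.96 - 0.01198)²/22000 = 0.01016 W
  P_R4 = (0.01198 - 0)²/12 = 0.00001197 W
  P_R5 = (14.98 - 13.74)²/300 = 0.005193 W
  P_R6 = (14.96 - 13.74)²/510 = 0.002943 W
  P_R7 = (0.01198 - 13.74)²/43000 = 0.00438 W
  P_R8 = (0 - 13.74)²/2200 = 0.08576 W
P_total = P_R1 + P_R2 + P_R3 + P_R4 + P_R5 + P_R6 + P_R7 + P_R8 = 0.1086 W

Final answer: 0.1086 W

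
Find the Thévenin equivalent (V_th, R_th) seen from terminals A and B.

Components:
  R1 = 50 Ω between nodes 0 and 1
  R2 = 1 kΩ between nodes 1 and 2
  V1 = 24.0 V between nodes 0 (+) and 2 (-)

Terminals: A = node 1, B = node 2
Step 1 — V_th is the open-circuit voltage V_A - V_B (nothing connected across the terminals).
Nodal analysis, taking node 2 as the 0 V reference.
Source V1 fixes V_0 = 24 V.
KCL at each unknown node (sum of currents leaving = 0; resistances in Ω):
  Node 1: (V_1 - 24)/50 + (V_1 - 0)/1000 = 0
Collecting terms: 0.021 × V_1 = 0.48  =>  V_1 = 22.86 V
V_th = V_1 - V_2 = 22.86 - 0 = 22.86 V
Step 2 — R_th: zero the source — replace V1 by a short circuit (node 2 merges into node 0) — and find the resistance seen between A (node 1) and B (node 0).
Reduce the network between node 1 (A) and node 0 (B) by series/parallel combination:
  Rp1 = R1 ‖ R2 (parallel, both between nodes 0 and 1) = 1/(1/50 + 1/1000) = 47.62 Ω
R_th = 47.62 Ω

Final answer: V_th = 22.86 V, R_th = 47.62 Ω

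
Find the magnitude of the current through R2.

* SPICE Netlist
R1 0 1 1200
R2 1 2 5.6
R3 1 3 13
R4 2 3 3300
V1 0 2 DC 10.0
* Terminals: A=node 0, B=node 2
Nodal analysis, taking node 2 as the 0 V reference.
Source V1 fixes V_0 = 10 V.
KCL at each unknown node (sum of currents leaving = 0; resistances in Ω):
  Node 1: (V_1 - 10)/1200 + (V_1 - 0)/5.6 + (V_1 - V_3)/13 = 0
  Node 3: (V_3 - V_1)/13 + (V_3 - 0)/3300 = 0
Collecting terms (coefficients in siemens):
  0.2563·V_1 - 0.07692·V_3 = 0.008333
  0.07723·V_3 - 0.07692·V_1 = 0
Determinant D = (0.2563)(0.07723) - (-0.07692)(-0.07692) = 0.01388
V_1 = [(0.008333)(0.07723) - (-0.07692)(0)]/D = 0.04637 V
V_3 = [(0.2563)(0) - (0.008333)(-0.07692)]/D = 0.04619 V
I_R2 = (V_1 - V_2)/R2 = (0.04637 - 0)/5.6 = 0.008281 A
|I_R2| = 0.008281 A

Final answer: |I_R2| = 0.008281 A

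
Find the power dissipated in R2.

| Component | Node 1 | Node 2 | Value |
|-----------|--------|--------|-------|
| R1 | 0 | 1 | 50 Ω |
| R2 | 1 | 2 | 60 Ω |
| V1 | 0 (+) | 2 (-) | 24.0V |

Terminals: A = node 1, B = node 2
Nodal analysis, taking node 2 as the 0 V reference.
Source V1 fixes V_0 = 24 V.
KCL at each unknown node (sum of currents leaving = 0; resistances in Ω):
  Node 1: (V_1 - 24)/50 + (V_1 - 0)/60 = 0
Collecting terms: 0.03667 × V_1 = 0.48  =>  V_1 = 13.09 V
I_R2 = (V_1 - V_2)/R2 = (13.09 - 0)/60 = 0.2182 A
P_R2 = I_R2² × R2 = (0.2182)² × 60 = 2.856 W

Final answer: 2.856 W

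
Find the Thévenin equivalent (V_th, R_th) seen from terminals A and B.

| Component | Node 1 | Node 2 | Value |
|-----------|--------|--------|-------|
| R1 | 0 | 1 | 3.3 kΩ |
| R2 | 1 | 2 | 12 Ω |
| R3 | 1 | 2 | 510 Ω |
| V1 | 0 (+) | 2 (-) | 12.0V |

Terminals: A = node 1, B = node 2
Step 1 — V_th is the open-circuit voltage V_A - V_B (nothing connected across the terminals).
Nodal analysis, taking node 2 as the 0 V reference.
Source V1 fixes V_0 = 12 V.
KCL at each unknown node (sum of currents leaving = 0; resistances in Ω):
  Node 1: (V_1 - 12)/3300 + (V_1 - 0)/12 + (V_1 - 0)/510 = 0
Collecting terms: 0.0856 × V_1 = 0.003636  =>  V_1 = 0.04248 V
V_th = V_1 - V_2 = 0.04248 - 0 = 0.04248 V
Step 2 — R_th: zero the source — replace V1 by a short circuit (node 2 merges into node 0) — and find the resistance seen between A (node 1) and B (node 0).
Reduce the network between node 1 (A) and node 0 (B) by series/parallel combination:
  Rp1 = R1 ‖ R2 ‖ R3 (parallel, all between nodes 0 and 1) = 1/(1/3300 + 1/12 + 1/510) = 11.68 Ω
R_th = 11.68 Ω

Final answer: V_th = 0.04248 V, R_th = 11.68 Ω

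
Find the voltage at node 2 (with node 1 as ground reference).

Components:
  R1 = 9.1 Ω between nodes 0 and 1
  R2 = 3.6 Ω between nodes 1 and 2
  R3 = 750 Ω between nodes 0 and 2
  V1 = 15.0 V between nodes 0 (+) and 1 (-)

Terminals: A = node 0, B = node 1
Nodal analysis, taking node 1 as the 0 V reference.
Source V1 fixes V_0 = 15 V.
KCL at each unknown node (sum of currents leaving = 0; resistances in Ω):
  Node 2: (V_2 - 0)/3.6 + (V_2 - 15)/750 = 0
Collecting terms: 0.2791 × V_2 = 0.02  =>  V_2 = 0.07166 V
The requested potential is V_2 = 0.07166 V.

Final answer: V_2 = 0.07166 V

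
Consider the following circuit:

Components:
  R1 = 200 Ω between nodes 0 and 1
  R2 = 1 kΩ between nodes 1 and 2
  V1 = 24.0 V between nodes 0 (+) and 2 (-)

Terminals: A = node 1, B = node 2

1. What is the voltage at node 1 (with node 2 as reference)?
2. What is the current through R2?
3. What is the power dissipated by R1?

Nodal analysis, taking node 2 as the 0 V reference.
Source V1 fixes V_0 = 24 V.
KCL at each unknown node (sum of currents leaving = 0; resistances in Ω):
  Node 1: (V_1 - 24)/200 + (V_1 - 0)/1000 = 0
Collecting terms: 0.006 × V_1 = 0.12  =>  V_1 = 20 V
Part 1:
  Read off the nodal solution: V_1 = 20 V
Part 2:
  I_R2 = (V_1 - V_2)/R2 = (20 - 0)/1000 = 0.02 A
  Magnitude: I_R2 = 0.02 A
Part 3:
  I_R1 = (V_0 - V_1)/R1 = (24 - 20)/200 = 0.02 A
  P_R1 = I_R1² × R1 = (0.02)² × 200 = 0.08 W

Final answers:
1. V_1 = 20 V
2. I_R2 = 0.02 A
3. P_R1 = 0.08 W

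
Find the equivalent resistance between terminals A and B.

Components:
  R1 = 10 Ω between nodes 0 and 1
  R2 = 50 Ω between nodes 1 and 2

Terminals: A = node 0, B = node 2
Reduce the network between node 0 (A) and node 2 (B) by series/parallel combination:
  Rs1 = R1 + R2 (series, joined only at node 1) = 10 + 50 = 60 Ω
R_eq = 60 Ω

Final answer: 60 Ω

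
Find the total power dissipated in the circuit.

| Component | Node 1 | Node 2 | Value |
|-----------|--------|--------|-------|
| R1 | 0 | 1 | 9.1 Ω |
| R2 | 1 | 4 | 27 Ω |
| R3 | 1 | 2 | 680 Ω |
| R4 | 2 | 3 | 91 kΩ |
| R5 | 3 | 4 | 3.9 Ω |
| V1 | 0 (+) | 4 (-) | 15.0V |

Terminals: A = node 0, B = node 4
Nodal analysis, taking node 4 as the 0 V reference.
Source V1 fixes V_0 = 15 V.
KCL at each unknown node (sum of currents leaving = 0; resistances in Ω):
  Node 1: (V_1 - 15)/9.1 + (V_1 - 0)/27 + (V_1 - V_2)/680 = 0
  Node 2: (V_2 - V_1)/680 + (V_2 - V_3)/91000 = 0
  Node 3: (V_3 - V_2)/91000 + (V_3 - 0)/3.9 = 0
Collecting terms (coefficients in siemens):
  0.1484·V_1 - 0.001471·V_2 = 1.648
  0.001482·V_2 - 0.001471·V_1 - 0.00001099·V_3 = 0
  0.2564·V_3 - 0.00001099·V_2 = 0
Solving these 3 simultaneous equations (Gaussian elimination) gives:
  V_1 = 11.22 V, V_2 = 11.13 V, V_3 = 0.0004772 V
Power in each resistor, P = (ΔV)²/R:
  P_R1 = (15 - 11.22)²/9.1 = 1.572 W
  P_R2 = (11.22 - 0)²/27 = 4.661 W
  P_R3 = (11.22 - 11.13)²/680 = 0.00001018 W
  P_R4 = (11.13 - 0.0004772)²/91000 = 0.001362 W
  P_R5 = (0.0004772 - 0)²/3.9 = 0.00000005839 W
P_total = P_R1 + P_R2 + P_R3 + P_R4 + P_R5 = 6.234 W

Final answer: 6.234 W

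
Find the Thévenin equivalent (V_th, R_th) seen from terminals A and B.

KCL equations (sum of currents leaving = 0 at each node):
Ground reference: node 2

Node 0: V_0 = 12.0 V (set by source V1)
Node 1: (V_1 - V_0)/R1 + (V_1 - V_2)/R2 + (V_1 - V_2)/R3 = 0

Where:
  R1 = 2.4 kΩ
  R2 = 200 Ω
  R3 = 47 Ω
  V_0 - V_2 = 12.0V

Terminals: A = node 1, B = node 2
Step 1 — V_th is the open-circuit voltage V_A - V_B (nothing connected across the terminals).
Nodal analysis, taking node 2 as the 0 V reference.
Source V1 fixes V_0 = 12 V.
KCL at each unknown node (sum of currents leaving = 0; resistances in Ω):
  Node 1: (V_1 - 12)/2400 + (V_1 - 0)/200 + (V_1 - 0)/47 = 0
Collecting terms: 0.02669 × V_1 = 0.005  =>  V_1 = 0.1873 V
V_th = V_1 - V_2 = 0.1873 - 0 = 0.1873 V
Step 2 — R_th: zero the source — replace V1 by a short circuit (node 2 merges into node 0) — and find the resistance seen between A (node 1) and B (node 0).
Reduce the network between node 1 (A) and node 0 (B) by series/parallel combination:
  Rp1 = R1 ‖ R2 ‖ R3 (parallel, all between nodes 0 and 1) = 1/(1/2400 + 1/200 + 1/47) = 37.46 Ω
R_th = 37.46 Ω

Final answer: V_th = 0.1873 V, R_th = 37.46 Ω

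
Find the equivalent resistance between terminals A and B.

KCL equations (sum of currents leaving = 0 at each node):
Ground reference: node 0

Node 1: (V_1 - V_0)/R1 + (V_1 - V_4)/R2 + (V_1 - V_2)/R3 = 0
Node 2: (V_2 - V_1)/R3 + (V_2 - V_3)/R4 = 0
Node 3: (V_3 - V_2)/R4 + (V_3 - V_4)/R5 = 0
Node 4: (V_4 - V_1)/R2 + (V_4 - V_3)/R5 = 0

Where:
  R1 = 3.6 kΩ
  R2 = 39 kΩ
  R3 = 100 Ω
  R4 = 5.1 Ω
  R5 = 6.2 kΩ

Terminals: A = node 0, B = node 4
Reduce the network between node 0 (A) and node 4 (B) by series/parallel combination:
  Rs1 = R3 + R4 (series, joined only at node 2) = 100 + 5.1 = 105.1 Ω
  Rs2 = R5 + Rs1 (series, joined only at node 3) = 6200 + 105.1 = 6305 Ω
  Rp1 = R2 ‖ Rs2 (parallel, both between nodes 1 and 4) = 1/(1/39000 + 1/6305) = 5428 Ω
  Rs3 = R1 + Rp1 (series, joined only at node 1) = 3600 + 5428 = 9028 Ω
R_eq = 9.028 kΩ

Final answer: 9.028 kΩ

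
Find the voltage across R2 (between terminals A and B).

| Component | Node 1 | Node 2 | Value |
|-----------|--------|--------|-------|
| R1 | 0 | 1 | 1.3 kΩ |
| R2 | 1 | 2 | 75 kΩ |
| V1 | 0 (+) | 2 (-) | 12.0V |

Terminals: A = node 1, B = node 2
R1 and R2 are in series across V1 (node 0 → node 1 → node 2), and the output A–B is taken across R2, so this is a voltage divider.
Series current: I = V1/(R1 + R2) = 12/(1300 + 75000) = 12/76300 = 0.0001573 A
V_R2 = I × R2 = V1 × R2/(R1 + R2) = 12 × 75000/76300 = 11.8 V

Final answer: 11.8 V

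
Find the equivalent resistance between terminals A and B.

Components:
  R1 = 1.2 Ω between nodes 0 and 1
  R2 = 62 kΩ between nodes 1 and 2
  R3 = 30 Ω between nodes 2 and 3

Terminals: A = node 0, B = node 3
Reduce the network between node 0 (A) and node 3 (B) by series/parallel combination:
  Rs1 = R1 + R2 (series, joined only at node 1) = 1.2 + 62000 = 62000 Ω
  Rs2 = R3 + Rs1 (series, joined only at node 2) = 30 + 62000 = 62030 Ω
R_eq = 62.03 kΩ

Final answer: 62.03 kΩ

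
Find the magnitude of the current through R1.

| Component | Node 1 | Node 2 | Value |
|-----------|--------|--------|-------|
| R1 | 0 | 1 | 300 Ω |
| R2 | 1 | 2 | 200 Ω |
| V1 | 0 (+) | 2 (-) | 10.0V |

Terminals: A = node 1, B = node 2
Nodal analysis, taking node 2 as the 0 V reference.
Source V1 fixes V_0 = 10 V.
KCL at each unknown node (sum of currents leaving = 0; resistances in Ω):
  Node 1: (V_1 - 10)/300 + (V_1 - 0)/200 = 0
Collecting terms: 0.008333 × V_1 = 0.03333  =>  V_1 = 4 V
I_R1 = (V_0 - V_1)/R1 = (10 - 4)/300 = 0.02 A
|I_R1| = 0.02 A

Final answer: |I_R1| = 0.02 A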